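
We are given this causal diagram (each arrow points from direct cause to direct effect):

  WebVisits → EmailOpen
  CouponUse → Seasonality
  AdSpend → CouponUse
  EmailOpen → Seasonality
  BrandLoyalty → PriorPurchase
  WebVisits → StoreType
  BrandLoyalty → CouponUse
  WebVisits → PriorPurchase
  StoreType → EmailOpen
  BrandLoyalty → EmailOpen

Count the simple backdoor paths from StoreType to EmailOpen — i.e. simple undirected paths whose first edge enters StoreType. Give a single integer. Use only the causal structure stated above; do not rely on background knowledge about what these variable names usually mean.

3

A backdoor path from StoreType to EmailOpen is any simple undirected path whose first edge points into StoreType (i.e. leaves StoreType via a parent).
Parents of StoreType: {WebVisits}.
Enumerating:
  P1: StoreType <- WebVisits -> EmailOpen
  P2: StoreType <- WebVisits -> PriorPurchase <- BrandLoyalty -> EmailOpen
  P3: StoreType <- WebVisits -> PriorPurchase <- BrandLoyalty -> CouponUse -> Seasonality <- EmailOpen
That exhausts the simple backdoor paths. Count: 3.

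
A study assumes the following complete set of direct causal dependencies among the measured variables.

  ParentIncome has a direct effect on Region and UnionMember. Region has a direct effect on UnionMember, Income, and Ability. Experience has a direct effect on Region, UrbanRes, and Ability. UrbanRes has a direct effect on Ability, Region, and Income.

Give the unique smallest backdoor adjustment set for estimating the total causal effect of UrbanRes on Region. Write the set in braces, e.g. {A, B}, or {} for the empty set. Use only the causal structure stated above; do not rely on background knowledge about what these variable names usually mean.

Variables eligible for adjustment (non-descendants of UrbanRes, excluding UrbanRes and Region): {Experience, ParentIncome}.
Backdoor paths from UrbanRes to Region:
  P1: UrbanRes <- Experience -> Region
  P2: UrbanRes <- Experience -> Ability <- Region
The empty set is not sufficient: P1 (UrbanRes <- Experience -> Region) has no collider blocking it and no conditioned non-collider, so it is open.
Try {Experience}:
  P1: blocked at fork node Experience ∈ conditioning set.
  P2: blocked at fork node Experience ∈ conditioning set.
{Experience} contains no descendant of UrbanRes and blocks every backdoor path.
No other singleton works — e.g. {ParentIncome} leaves P1 open — so {Experience} is the unique smallest valid adjustment set.

{Experience}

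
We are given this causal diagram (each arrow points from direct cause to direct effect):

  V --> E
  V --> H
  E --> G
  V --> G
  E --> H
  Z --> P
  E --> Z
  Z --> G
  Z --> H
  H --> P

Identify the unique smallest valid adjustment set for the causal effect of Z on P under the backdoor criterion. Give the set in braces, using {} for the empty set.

Variables eligible for adjustment (non-descendants of Z, excluding Z and P): {E, V}.
Backdoor paths from Z to P:
  P1: Z <- E <- V -> H -> P
  P2: Z <- E -> H -> P
  P3: Z <- E -> G <- V -> H -> P
The empty set is not sufficient: P1 (Z <- E <- V -> H -> P) has no collider blocking it and no conditioned non-collider, so it is open.
Try {E}:
  P1: blocked at chain node E ∈ conditioning set.
  P2: blocked at fork node E ∈ conditioning set.
  P3: blocked at fork node E ∈ conditioning set.
{E} contains no descendant of Z and blocks every backdoor path.
No other singleton works — e.g. {V} leaves P2 open — so {E} is the unique smallest valid adjustment set.

{E}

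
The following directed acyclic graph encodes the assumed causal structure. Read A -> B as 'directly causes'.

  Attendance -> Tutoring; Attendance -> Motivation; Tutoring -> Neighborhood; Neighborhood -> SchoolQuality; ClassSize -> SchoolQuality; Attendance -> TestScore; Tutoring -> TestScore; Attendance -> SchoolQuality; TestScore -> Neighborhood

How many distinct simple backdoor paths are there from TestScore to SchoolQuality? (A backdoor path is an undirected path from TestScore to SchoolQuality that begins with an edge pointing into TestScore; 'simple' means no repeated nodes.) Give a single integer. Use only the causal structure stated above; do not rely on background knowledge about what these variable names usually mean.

A backdoor path from TestScore to SchoolQuality is any simple undirected path whose first edge points into TestScore (i.e. leaves TestScore via a parent).
Parents of TestScore: {Attendance, Tutoring}.
Enumerating:
  P1: TestScore <- Attendance -> Tutoring -> Neighborhood -> SchoolQuality
  P2: TestScore <- Attendance -> SchoolQuality
  P3: TestScore <- Tutoring <- Attendance -> SchoolQuality
  P4: TestScore <- Tutoring -> Neighborhood -> SchoolQuality
That exhausts the simple backdoor paths. Count: 4.

4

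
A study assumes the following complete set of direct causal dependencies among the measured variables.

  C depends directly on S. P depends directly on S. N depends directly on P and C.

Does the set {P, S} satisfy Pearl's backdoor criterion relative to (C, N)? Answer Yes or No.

Yes

Backdoor paths from C to N (paths whose first edge points into C):
  P1: C <- S -> P -> N
Condition 1 (no descendant of C in the set): holds — descendants of C are {N}; none are in {P, S}.
Condition 2 (every backdoor path blocked by {P, S}):
  P1: blocked at fork node S ∈ conditioning set.
{P, S} satisfies the backdoor criterion.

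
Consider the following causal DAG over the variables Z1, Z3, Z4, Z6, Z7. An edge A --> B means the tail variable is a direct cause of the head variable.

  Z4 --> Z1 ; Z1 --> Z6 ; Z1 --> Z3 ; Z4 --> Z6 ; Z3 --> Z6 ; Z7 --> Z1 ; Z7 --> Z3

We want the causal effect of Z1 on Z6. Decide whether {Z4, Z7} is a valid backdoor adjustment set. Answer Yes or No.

Backdoor paths from Z1 to Z6 (paths whose first edge points into Z1):
  P1: Z1 <- Z7 -> Z3 -> Z6
  P2: Z1 <- Z4 -> Z6
Condition 1 (no descendant of Z1 in the set): holds — descendants of Z1 are {Z3, Z6}; none are in {Z4, Z7}.
Condition 2 (every backdoor path blocked by {Z4, Z7}):
  P1: blocked at fork node Z7 ∈ conditioning set.
  P2: blocked at fork node Z4 ∈ conditioning set.
{Z4, Z7} satisfies the backdoor criterion.

Yes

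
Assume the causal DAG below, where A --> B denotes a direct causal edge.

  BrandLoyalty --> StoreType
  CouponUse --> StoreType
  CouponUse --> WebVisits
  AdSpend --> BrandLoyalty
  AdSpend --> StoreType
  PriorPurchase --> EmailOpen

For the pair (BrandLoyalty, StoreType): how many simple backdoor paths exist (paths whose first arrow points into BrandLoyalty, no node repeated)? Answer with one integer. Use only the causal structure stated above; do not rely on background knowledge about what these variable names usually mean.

1

A backdoor path from BrandLoyalty to StoreType is any simple undirected path whose first edge points into BrandLoyalty (i.e. leaves BrandLoyalty via a parent).
Parents of BrandLoyalty: {AdSpend}.
Enumerating:
  P1: BrandLoyalty <- AdSpend -> StoreType
That exhausts the simple backdoor paths. Count: 1.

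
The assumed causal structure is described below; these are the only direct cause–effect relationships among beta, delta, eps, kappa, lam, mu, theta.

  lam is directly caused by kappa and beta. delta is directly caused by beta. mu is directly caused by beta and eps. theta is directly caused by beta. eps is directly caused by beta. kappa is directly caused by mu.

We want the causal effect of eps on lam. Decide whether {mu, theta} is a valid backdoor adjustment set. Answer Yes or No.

Backdoor paths from eps to lam (paths whose first edge points into eps):
  P1: eps <- beta -> mu -> kappa -> lam
  P2: eps <- beta -> lam
Condition 1 (no descendant of eps in the set): FAILS — mu is a descendant of eps.
Condition 2 (every backdoor path blocked by {mu, theta}):
  P1: blocked at chain node mu ∈ conditioning set.
  P2: open — no interior node is in the conditioning set.
{mu, theta} does not satisfy the backdoor criterion.

No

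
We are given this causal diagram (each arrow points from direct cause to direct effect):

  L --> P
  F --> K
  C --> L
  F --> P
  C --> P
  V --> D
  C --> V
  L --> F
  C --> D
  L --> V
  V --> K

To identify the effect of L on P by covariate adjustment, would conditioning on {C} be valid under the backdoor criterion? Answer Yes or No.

Yes

Backdoor paths from L to P (paths whose first edge points into L):
  P1: L <- C -> V -> K <- F -> P
  P2: L <- C -> D <- V -> K <- F -> P
  P3: L <- C -> P
Condition 1 (no descendant of L in the set): holds — descendants of L are {D, F, K, P, V}; none are in {C}.
Condition 2 (every backdoor path blocked by {C}):
  P1: blocked at fork node C ∈ conditioning set.
  P2: blocked at fork node C ∈ conditioning set.
  P3: blocked at fork node C ∈ conditioning set.
{C} satisfies the backdoor criterion.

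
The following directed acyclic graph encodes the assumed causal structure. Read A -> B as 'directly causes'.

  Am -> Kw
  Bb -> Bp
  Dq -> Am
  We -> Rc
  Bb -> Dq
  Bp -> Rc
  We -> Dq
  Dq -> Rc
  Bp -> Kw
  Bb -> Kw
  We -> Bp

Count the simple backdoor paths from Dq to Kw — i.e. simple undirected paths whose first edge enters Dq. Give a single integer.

A backdoor path from Dq to Kw is any simple undirected path whose first edge points into Dq (i.e. leaves Dq via a parent).
Parents of Dq: {Bb, We}.
Enumerating:
  P1: Dq <- We -> Bp <- Bb -> Kw
  P2: Dq <- We -> Bp -> Kw
  P3: Dq <- We -> Rc <- Bp <- Bb -> Kw
  P4: Dq <- We -> Rc <- Bp -> Kw
  P5: Dq <- Bb -> Bp -> Kw
  P6: Dq <- Bb -> Kw
That exhausts the simple backdoor paths. Count: 6.

6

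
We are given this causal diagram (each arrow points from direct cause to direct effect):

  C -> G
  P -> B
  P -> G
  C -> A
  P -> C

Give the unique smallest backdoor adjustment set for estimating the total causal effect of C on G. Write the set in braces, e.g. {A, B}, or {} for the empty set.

{P}

Variables eligible for adjustment (non-descendants of C, excluding C and G): {B, P}.
Backdoor paths from C to G:
  P1: C <- P -> G
The empty set is not sufficient: P1 (C <- P -> G) has no collider blocking it and no conditioned non-collider, so it is open.
Try {P}:
  P1: blocked at fork node P ∈ conditioning set.
{P} contains no descendant of C and blocks every backdoor path.
No other singleton works — e.g. {B} leaves P1 open — so {P} is the unique smallest valid adjustment set.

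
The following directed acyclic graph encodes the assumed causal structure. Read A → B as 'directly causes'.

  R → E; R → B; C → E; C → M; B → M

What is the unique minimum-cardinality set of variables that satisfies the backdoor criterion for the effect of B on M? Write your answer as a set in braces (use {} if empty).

{}

Variables eligible for adjustment (non-descendants of B, excluding B and M): {C, E, R}.
Backdoor paths from B to M:
  P1: B <- R -> E <- C -> M
Each backdoor path contains an unconditioned collider, so every path is already blocked with the empty conditioning set:
  P1: blocked at collider E (neither it nor any descendant is in the conditioning set).
The empty set is therefore the unique smallest valid set.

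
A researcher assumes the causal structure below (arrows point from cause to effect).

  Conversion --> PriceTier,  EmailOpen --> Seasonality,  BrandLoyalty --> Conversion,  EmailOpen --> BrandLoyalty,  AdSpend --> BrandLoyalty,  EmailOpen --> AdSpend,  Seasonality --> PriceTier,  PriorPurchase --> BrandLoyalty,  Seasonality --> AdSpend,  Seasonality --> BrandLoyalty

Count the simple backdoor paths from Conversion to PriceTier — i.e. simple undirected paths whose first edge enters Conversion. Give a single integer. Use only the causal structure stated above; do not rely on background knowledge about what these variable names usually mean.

A backdoor path from Conversion to PriceTier is any simple undirected path whose first edge points into Conversion (i.e. leaves Conversion via a parent).
Parents of Conversion: {BrandLoyalty}.
Enumerating:
  P1: Conversion <- BrandLoyalty <- EmailOpen -> Seasonality -> PriceTier
  P2: Conversion <- BrandLoyalty <- EmailOpen -> AdSpend <- Seasonality -> PriceTier
  P3: Conversion <- BrandLoyalty <- Seasonality -> PriceTier
  P4: Conversion <- BrandLoyalty <- AdSpend <- EmailOpen -> Seasonality -> PriceTier
  P5: Conversion <- BrandLoyalty <- AdSpend <- Seasonality -> PriceTier
That exhausts the simple backdoor paths. Count: 5.

5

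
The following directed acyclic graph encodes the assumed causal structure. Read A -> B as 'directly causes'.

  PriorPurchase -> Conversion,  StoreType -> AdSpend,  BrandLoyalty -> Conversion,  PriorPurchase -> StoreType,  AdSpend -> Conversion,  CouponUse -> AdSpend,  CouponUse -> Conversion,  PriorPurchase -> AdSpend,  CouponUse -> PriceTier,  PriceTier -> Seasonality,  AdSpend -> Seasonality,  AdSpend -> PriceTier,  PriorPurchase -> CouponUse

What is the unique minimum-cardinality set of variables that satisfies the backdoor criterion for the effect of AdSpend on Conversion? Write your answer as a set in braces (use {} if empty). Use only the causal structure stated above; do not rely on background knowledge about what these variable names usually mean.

{CouponUse, PriorPurchase}

Variables eligible for adjustment (non-descendants of AdSpend, excluding AdSpend and Conversion): {BrandLoyalty, CouponUse, PriorPurchase, StoreType}.
Backdoor paths from AdSpend to Conversion:
  P1: AdSpend <- PriorPurchase -> CouponUse -> Conversion
  P2: AdSpend <- PriorPurchase -> Conversion
  P3: AdSpend <- StoreType <- PriorPurchase -> CouponUse -> Conversion
  P4: AdSpend <- StoreType <- PriorPurchase -> Conversion
  P5: AdSpend <- CouponUse <- PriorPurchase -> Conversion
  P6: AdSpend <- CouponUse -> Conversion
The empty set is not sufficient: P1 (AdSpend <- PriorPurchase -> CouponUse -> Conversion) has no collider blocking it and no conditioned non-collider, so it is open.
Try {CouponUse, PriorPurchase}:
  P1: blocked at fork node PriorPurchase ∈ conditioning set.
  P2: blocked at fork node PriorPurchase ∈ conditioning set.
  P3: blocked at fork node PriorPurchase ∈ conditioning set.
  P4: blocked at fork node PriorPurchase ∈ conditioning set.
  P5: blocked at chain node CouponUse ∈ conditioning set.
  P6: blocked at fork node CouponUse ∈ conditioning set.
{CouponUse, PriorPurchase} contains no descendant of AdSpend and blocks every backdoor path.
Every element of {CouponUse, PriorPurchase} is needed (dropping CouponUse leaves P6 open; dropping PriorPurchase leaves P2 open), so no proper subset is valid.
Among all size-2 subsets of the eligible variables, only {CouponUse, PriorPurchase} blocks every backdoor path, so it is the unique smallest valid adjustment set.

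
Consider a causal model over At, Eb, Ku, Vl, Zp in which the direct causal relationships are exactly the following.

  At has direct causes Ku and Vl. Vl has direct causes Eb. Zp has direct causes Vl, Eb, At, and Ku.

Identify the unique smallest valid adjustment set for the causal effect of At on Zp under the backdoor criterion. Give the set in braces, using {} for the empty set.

Variables eligible for adjustment (non-descendants of At, excluding At and Zp): {Eb, Ku, Vl}.
Backdoor paths from At to Zp:
  P1: At <- Ku -> Zp
  P2: At <- Vl <- Eb -> Zp
  P3: At <- Vl -> Zp
The empty set is not sufficient: P1 (At <- Ku -> Zp) has no collider blocking it and no conditioned non-collider, so it is open.
Try {Ku, Vl}:
  P1: blocked at fork node Ku ∈ conditioning set.
  P2: blocked at chain node Vl ∈ conditioning set.
  P3: blocked at fork node Vl ∈ conditioning set.
{Ku, Vl} contains no descendant of At and blocks every backdoor path.
Every element of {Ku, Vl} is needed (dropping Ku leaves P1 open; dropping Vl leaves P2 open), so no proper subset is valid.
Among all size-2 subsets of the eligible variables, only {Ku, Vl} blocks every backdoor path, so it is the unique smallest valid adjustment set.

{Ku, Vl}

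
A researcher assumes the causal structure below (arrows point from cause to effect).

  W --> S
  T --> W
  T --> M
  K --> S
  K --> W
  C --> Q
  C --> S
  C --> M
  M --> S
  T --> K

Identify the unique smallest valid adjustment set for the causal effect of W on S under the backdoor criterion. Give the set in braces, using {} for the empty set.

Variables eligible for adjustment (non-descendants of W, excluding W and S): {C, K, M, Q, T}.
Backdoor paths from W to S:
  P1: W <- T -> K -> S
  P2: W <- T -> M <- C -> S
  P3: W <- T -> M -> S
  P4: W <- K <- T -> M <- C -> S
  P5: W <- K <- T -> M -> S
  P6: W <- K -> S
The empty set is not sufficient: P1 (W <- T -> K -> S) has no collider blocking it and no conditioned non-collider, so it is open.
Try {K, T}:
  P1: blocked at fork node T ∈ conditioning set.
  P2: blocked at fork node T ∈ conditioning set.
  P3: blocked at fork node T ∈ conditioning set.
  P4: blocked at chain node K ∈ conditioning set.
  P5: blocked at chain node K ∈ conditioning set.
  P6: blocked at fork node K ∈ conditioning set.
{K, T} contains no descendant of W and blocks every backdoor path.
Every element of {K, T} is needed (dropping K leaves P6 open; dropping T leaves P3 open), so no proper subset is valid.
Among all size-2 subsets of the eligible variables, only {K, T} blocks every backdoor path, so it is the unique smallest valid adjustment set.

{K, T}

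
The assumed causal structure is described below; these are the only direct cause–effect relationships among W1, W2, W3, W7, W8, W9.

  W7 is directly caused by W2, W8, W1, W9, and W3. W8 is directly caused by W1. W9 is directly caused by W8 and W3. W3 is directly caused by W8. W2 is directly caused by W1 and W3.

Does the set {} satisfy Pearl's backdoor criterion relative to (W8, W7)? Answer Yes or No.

No

Backdoor paths from W8 to W7 (paths whose first edge points into W8):
  P1: W8 <- W1 -> W2 <- W3 -> W9 -> W7
  P2: W8 <- W1 -> W2 <- W3 -> W7
  P3: W8 <- W1 -> W2 -> W7
  P4: W8 <- W1 -> W7
Condition 1 (no descendant of W8 in the set): holds — descendants of W8 are {W2, W3, W7, W9}; none are in {}.
Condition 2 (every backdoor path blocked by {}):
  P1: blocked at collider W2 (neither it nor any descendant is in the conditioning set).
  P2: blocked at collider W2 (neither it nor any descendant is in the conditioning set).
  P3: open — no interior node is in the conditioning set.
  P4: open — no interior node is in the conditioning set.
{} does not satisfy the backdoor criterion.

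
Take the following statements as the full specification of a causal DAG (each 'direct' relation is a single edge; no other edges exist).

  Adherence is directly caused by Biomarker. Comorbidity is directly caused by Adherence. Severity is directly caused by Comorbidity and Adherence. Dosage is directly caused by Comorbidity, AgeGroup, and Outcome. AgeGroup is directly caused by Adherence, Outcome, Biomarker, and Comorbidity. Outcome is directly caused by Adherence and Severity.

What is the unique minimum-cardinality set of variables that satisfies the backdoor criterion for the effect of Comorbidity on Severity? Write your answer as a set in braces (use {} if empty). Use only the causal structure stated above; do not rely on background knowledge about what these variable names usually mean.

{Adherence}

Variables eligible for adjustment (non-descendants of Comorbidity, excluding Comorbidity and Severity): {Adherence, Biomarker}.
Backdoor paths from Comorbidity to Severity:
  P1: Comorbidity <- Adherence <- Biomarker -> AgeGroup <- Outcome <- Severity
  P2: Comorbidity <- Adherence <- Biomarker -> AgeGroup -> Dosage <- Outcome <- Severity
  P3: Comorbidity <- Adherence -> Severity
  P4: Comorbidity <- Adherence -> Outcome <- Severity
  P5: Comorbidity <- Adherence -> AgeGroup <- Outcome <- Severity
  P6: Comorbidity <- Adherence -> AgeGroup -> Dosage <- Outcome <- Severity
The empty set is not sufficient: P3 (Comorbidity <- Adherence -> Severity) has no collider blocking it and no conditioned non-collider, so it is open.
Try {Adherence}:
  P1: blocked at chain node Adherence ∈ conditioning set.
  P2: blocked at chain node Adherence ∈ conditioning set.
  P3: blocked at fork node Adherence ∈ conditioning set.
  P4: blocked at fork node Adherence ∈ conditioning set.
  P5: blocked at fork node Adherence ∈ conditioning set.
  P6: blocked at fork node Adherence ∈ conditioning set.
{Adherence} contains no descendant of Comorbidity and blocks every backdoor path.
No other singleton works — e.g. {Biomarker} leaves P3 open — so {Adherence} is the unique smallest valid adjustment set.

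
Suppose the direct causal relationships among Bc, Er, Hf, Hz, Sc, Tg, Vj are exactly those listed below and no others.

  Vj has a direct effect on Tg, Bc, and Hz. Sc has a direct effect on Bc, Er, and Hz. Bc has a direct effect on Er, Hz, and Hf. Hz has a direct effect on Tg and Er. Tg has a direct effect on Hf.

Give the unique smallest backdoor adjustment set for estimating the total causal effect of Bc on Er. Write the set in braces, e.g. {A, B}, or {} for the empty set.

Variables eligible for adjustment (non-descendants of Bc, excluding Bc and Er): {Sc, Vj}.
Backdoor paths from Bc to Er:
  P1: Bc <- Vj -> Hz <- Sc -> Er
  P2: Bc <- Vj -> Hz -> Er
  P3: Bc <- Vj -> Tg <- Hz <- Sc -> Er
  P4: Bc <- Vj -> Tg <- Hz -> Er
  P5: Bc <- Sc -> Hz -> Er
  P6: Bc <- Sc -> Er
The empty set is not sufficient: P2 (Bc <- Vj -> Hz -> Er) has no collider blocking it and no conditioned non-collider, so it is open.
Try {Sc, Vj}:
  P1: blocked at fork node Vj ∈ conditioning set.
  P2: blocked at fork node Vj ∈ conditioning set.
  P3: blocked at fork node Vj ∈ conditioning set.
  P4: blocked at fork node Vj ∈ conditioning set.
  P5: blocked at fork node Sc ∈ conditioning set.
  P6: blocked at fork node Sc ∈ conditioning set.
{Sc, Vj} contains no descendant of Bc and blocks every backdoor path.
Every element of {Sc, Vj} is needed (dropping Sc leaves P5 open; dropping Vj leaves P2 open), so no proper subset is valid.
Among all size-2 subsets of the eligible variables, only {Sc, Vj} blocks every backdoor path, so it is the unique smallest valid adjustment set.

{Sc, Vj}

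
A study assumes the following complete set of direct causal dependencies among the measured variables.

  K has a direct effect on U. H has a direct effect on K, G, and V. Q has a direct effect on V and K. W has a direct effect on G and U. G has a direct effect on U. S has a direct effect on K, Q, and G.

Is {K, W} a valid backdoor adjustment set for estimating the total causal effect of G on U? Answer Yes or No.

Backdoor paths from G to U (paths whose first edge points into G):
  P1: G <- W -> U
  P2: G <- S -> Q -> K -> U
  P3: G <- S -> Q -> V <- H -> K -> U
  P4: G <- S -> K -> U
  P5: G <- H -> K -> U
  P6: G <- H -> V <- Q <- S -> K -> U
  P7: G <- H -> V <- Q -> K -> U
Condition 1 (no descendant of G in the set): holds — descendants of G are {U}; none are in {K, W}.
Condition 2 (every backdoor path blocked by {K, W}):
  P1: blocked at fork node W ∈ conditioning set.
  P2: blocked at chain node K ∈ conditioning set.
  P3: blocked at collider V (neither it nor any descendant is in the conditioning set).
  P4: blocked at chain node K ∈ conditioning set.
  P5: blocked at chain node K ∈ conditioning set.
  P6: blocked at collider V (neither it nor any descendant is in the conditioning set).
  P7: blocked at collider V (neither it nor any descendant is in the conditioning set).
{K, W} satisfies the backdoor criterion.

Yes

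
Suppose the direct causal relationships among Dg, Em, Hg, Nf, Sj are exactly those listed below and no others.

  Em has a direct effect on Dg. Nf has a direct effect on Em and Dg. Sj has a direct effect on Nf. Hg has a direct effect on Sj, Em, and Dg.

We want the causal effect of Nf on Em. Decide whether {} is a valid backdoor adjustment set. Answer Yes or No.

Backdoor paths from Nf to Em (paths whose first edge points into Nf):
  P1: Nf <- Sj <- Hg -> Em
  P2: Nf <- Sj <- Hg -> Dg <- Em
Condition 1 (no descendant of Nf in the set): holds — descendants of Nf are {Dg, Em}; none are in {}.
Condition 2 (every backdoor path blocked by {}):
  P1: open — no interior node is in the conditioning set.
  P2: blocked at collider Dg (neither it nor any descendant is in the conditioning set).
{} does not satisfy the backdoor criterion.

No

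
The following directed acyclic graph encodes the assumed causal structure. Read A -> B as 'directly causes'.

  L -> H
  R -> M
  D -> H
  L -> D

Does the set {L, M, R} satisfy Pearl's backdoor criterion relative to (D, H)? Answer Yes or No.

Yes

Backdoor paths from D to H (paths whose first edge points into D):
  P1: D <- L -> H
Condition 1 (no descendant of D in the set): holds — descendants of D are {H}; none are in {L, M, R}.
Condition 2 (every backdoor path blocked by {L, M, R}):
  P1: blocked at fork node L ∈ conditioning set.
{L, M, R} satisfies the backdoor criterion.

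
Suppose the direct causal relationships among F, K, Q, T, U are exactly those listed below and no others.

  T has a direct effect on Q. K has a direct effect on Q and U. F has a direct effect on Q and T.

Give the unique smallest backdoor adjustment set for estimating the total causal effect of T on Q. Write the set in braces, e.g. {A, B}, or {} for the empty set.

{F}

Variables eligible for adjustment (non-descendants of T, excluding T and Q): {F, K, U}.
Backdoor paths from T to Q:
  P1: T <- F -> Q
The empty set is not sufficient: P1 (T <- F -> Q) has no collider blocking it and no conditioned non-collider, so it is open.
Try {F}:
  P1: blocked at fork node F ∈ conditioning set.
{F} contains no descendant of T and blocks every backdoor path.
No other singleton works — e.g. {K} leaves P1 open — so {F} is the unique smallest valid adjustment set.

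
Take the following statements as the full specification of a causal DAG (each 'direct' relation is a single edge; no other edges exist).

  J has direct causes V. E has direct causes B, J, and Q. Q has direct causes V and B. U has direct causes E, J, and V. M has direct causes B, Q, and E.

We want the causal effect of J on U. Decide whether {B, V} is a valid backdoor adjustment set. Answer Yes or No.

Yes

Backdoor paths from J to U (paths whose first edge points into J):
  P1: J <- V -> Q <- B -> E -> U
  P2: J <- V -> Q <- B -> M <- E -> U
  P3: J <- V -> Q -> E -> U
  P4: J <- V -> Q -> M <- B -> E -> U
  P5: J <- V -> Q -> M <- E -> U
  P6: J <- V -> U
Condition 1 (no descendant of J in the set): holds — descendants of J are {E, M, U}; none are in {B, V}.
Condition 2 (every backdoor path blocked by {B, V}):
  P1: blocked at fork node V ∈ conditioning set.
  P2: blocked at fork node V ∈ conditioning set.
  P3: blocked at fork node V ∈ conditioning set.
  P4: blocked at fork node V ∈ conditioning set.
  P5: blocked at fork node V ∈ conditioning set.
  P6: blocked at fork node V ∈ conditioning set.
{B, V} satisfies the backdoor criterion.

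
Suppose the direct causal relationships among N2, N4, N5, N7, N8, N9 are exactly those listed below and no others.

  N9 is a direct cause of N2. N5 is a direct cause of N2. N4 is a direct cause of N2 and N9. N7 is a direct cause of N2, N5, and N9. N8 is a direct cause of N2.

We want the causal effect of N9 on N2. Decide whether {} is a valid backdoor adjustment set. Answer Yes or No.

No

Backdoor paths from N9 to N2 (paths whose first edge points into N9):
  P1: N9 <- N7 -> N5 -> N2
  P2: N9 <- N7 -> N2
  P3: N9 <- N4 -> N2
Condition 1 (no descendant of N9 in the set): holds — descendants of N9 are {N2}; none are in {}.
Condition 2 (every backdoor path blocked by {}):
  P1: open — no interior node is in the conditioning set.
  P2: open — no interior node is in the conditioning set.
  P3: open — no interior node is in the conditioning set.
{} does not satisfy the backdoor criterion.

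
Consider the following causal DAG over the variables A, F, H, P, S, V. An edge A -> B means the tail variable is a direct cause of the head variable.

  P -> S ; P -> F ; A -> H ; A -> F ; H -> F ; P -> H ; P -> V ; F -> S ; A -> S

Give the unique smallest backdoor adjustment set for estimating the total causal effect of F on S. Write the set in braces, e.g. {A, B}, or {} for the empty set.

Variables eligible for adjustment (non-descendants of F, excluding F and S): {A, H, P, V}.
Backdoor paths from F to S:
  P1: F <- P -> H <- A -> S
  P2: F <- P -> S
  P3: F <- A -> H <- P -> S
  P4: F <- A -> S
  P5: F <- H <- P -> S
  P6: F <- H <- A -> S
The empty set is not sufficient: P2 (F <- P -> S) has no collider blocking it and no conditioned non-collider, so it is open.
Try {A, P}:
  P1: blocked at fork node P ∈ conditioning set.
  P2: blocked at fork node P ∈ conditioning set.
  P3: blocked at fork node A ∈ conditioning set.
  P4: blocked at fork node A ∈ conditioning set.
  P5: blocked at fork node P ∈ conditioning set.
  P6: blocked at fork node A ∈ conditioning set.
{A, P} contains no descendant of F and blocks every backdoor path.
Every element of {A, P} is needed (dropping A leaves P4 open; dropping P leaves P2 open), so no proper subset is valid.
Among all size-2 subsets of the eligible variables, only {A, P} blocks every backdoor path, so it is the unique smallest valid adjustment set.

{A, P}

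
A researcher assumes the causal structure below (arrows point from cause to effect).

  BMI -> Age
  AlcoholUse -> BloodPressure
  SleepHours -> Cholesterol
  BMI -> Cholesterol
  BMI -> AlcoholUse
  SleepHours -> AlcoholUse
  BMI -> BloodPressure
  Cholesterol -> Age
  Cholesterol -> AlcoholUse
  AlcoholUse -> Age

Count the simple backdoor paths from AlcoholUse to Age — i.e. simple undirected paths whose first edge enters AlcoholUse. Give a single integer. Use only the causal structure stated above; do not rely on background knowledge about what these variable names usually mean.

6

A backdoor path from AlcoholUse to Age is any simple undirected path whose first edge points into AlcoholUse (i.e. leaves AlcoholUse via a parent).
Parents of AlcoholUse: {BMI, Cholesterol, SleepHours}.
Enumerating:
  P1: AlcoholUse <- BMI -> Cholesterol -> Age
  P2: AlcoholUse <- BMI -> Age
  P3: AlcoholUse <- SleepHours -> Cholesterol <- BMI -> Age
  P4: AlcoholUse <- SleepHours -> Cholesterol -> Age
  P5: AlcoholUse <- Cholesterol <- BMI -> Age
  P6: AlcoholUse <- Cholesterol -> Age
That exhausts the simple backdoor paths. Count: 6.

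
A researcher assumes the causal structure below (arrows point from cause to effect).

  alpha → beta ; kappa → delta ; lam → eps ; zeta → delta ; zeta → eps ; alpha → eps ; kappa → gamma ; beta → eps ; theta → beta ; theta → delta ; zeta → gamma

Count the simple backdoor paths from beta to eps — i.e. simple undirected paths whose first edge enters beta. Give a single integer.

3

A backdoor path from beta to eps is any simple undirected path whose first edge points into beta (i.e. leaves beta via a parent).
Parents of beta: {alpha, theta}.
Enumerating:
  P1: beta <- theta -> delta <- zeta -> eps
  P2: beta <- theta -> delta <- kappa -> gamma <- zeta -> eps
  P3: beta <- alpha -> eps
That exhausts the simple backdoor paths. Count: 3.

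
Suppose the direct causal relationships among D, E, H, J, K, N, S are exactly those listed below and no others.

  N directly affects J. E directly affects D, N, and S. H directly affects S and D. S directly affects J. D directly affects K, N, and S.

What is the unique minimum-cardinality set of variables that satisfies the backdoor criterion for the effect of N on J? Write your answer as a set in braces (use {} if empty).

Variables eligible for adjustment (non-descendants of N, excluding N and J): {D, E, H, K, S}.
Backdoor paths from N to J:
  P1: N <- E -> D <- H -> S -> J
  P2: N <- E -> D -> S -> J
  P3: N <- E -> S -> J
  P4: N <- D <- H -> S -> J
  P5: N <- D <- E -> S -> J
  P6: N <- D -> S -> J
The empty set is not sufficient: P2 (N <- E -> D -> S -> J) has no collider blocking it and no conditioned non-collider, so it is open.
Try {S}:
  P1: blocked at chain node S ∈ conditioning set.
  P2: blocked at chain node S ∈ conditioning set.
  P3: blocked at chain node S ∈ conditioning set.
  P4: blocked at chain node S ∈ conditioning set.
  P5: blocked at chain node S ∈ conditioning set.
  P6: blocked at chain node S ∈ conditioning set.
{S} contains no descendant of N and blocks every backdoor path.
No other singleton works — e.g. {H} leaves P2 open — so {S} is the unique smallest valid adjustment set.

{S}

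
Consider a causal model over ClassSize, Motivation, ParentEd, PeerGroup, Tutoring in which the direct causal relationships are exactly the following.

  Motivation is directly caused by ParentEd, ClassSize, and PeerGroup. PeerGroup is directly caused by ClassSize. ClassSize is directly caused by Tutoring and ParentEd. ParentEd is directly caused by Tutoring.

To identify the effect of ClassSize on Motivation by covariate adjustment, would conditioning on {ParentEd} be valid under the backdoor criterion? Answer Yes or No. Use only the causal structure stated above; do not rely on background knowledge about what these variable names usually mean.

Backdoor paths from ClassSize to Motivation (paths whose first edge points into ClassSize):
  P1: ClassSize <- Tutoring -> ParentEd -> Motivation
  P2: ClassSize <- ParentEd -> Motivation
Condition 1 (no descendant of ClassSize in the set): holds — descendants of ClassSize are {Motivation, PeerGroup}; none are in {ParentEd}.
Condition 2 (every backdoor path blocked by {ParentEd}):
  P1: blocked at chain node ParentEd ∈ conditioning set.
  P2: blocked at fork node ParentEd ∈ conditioning set.
{ParentEd} satisfies the backdoor criterion.

Yes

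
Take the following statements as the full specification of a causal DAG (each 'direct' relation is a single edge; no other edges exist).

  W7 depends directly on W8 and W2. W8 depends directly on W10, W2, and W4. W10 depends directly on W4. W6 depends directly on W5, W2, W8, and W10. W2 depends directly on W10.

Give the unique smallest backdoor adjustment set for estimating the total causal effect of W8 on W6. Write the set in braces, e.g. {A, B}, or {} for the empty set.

Variables eligible for adjustment (non-descendants of W8, excluding W8 and W6): {W10, W2, W4, W5}.
Backdoor paths from W8 to W6:
  P1: W8 <- W4 -> W10 -> W2 -> W6
  P2: W8 <- W4 -> W10 -> W6
  P3: W8 <- W10 -> W2 -> W6
  P4: W8 <- W10 -> W6
  P5: W8 <- W2 <- W10 -> W6
  P6: W8 <- W2 -> W6
The empty set is not sufficient: P1 (W8 <- W4 -> W10 -> W2 -> W6) has no collider blocking it and no conditioned non-collider, so it is open.
Try {W10, W2}:
  P1: blocked at chain node W10 ∈ conditioning set.
  P2: blocked at chain node W10 ∈ conditioning set.
  P3: blocked at fork node W10 ∈ conditioning set.
  P4: blocked at fork node W10 ∈ conditioning set.
  P5: blocked at chain node W2 ∈ conditioning set.
  P6: blocked at fork node W2 ∈ conditioning set.
{W10, W2} contains no descendant of W8 and blocks every backdoor path.
Every element of {W10, W2} is needed (dropping W10 leaves P2 open; dropping W2 leaves P6 open), so no proper subset is valid.
Among all size-2 subsets of the eligible variables, only {W10, W2} blocks every backdoor path, so it is the unique smallest valid adjustment set.

{W10, W2}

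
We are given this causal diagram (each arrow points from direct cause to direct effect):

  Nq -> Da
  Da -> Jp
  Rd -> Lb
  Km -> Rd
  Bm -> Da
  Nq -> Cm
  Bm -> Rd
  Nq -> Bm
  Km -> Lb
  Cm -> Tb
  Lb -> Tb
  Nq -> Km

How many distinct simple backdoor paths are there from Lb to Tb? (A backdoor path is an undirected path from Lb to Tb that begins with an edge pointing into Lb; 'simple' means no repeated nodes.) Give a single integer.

A backdoor path from Lb to Tb is any simple undirected path whose first edge points into Lb (i.e. leaves Lb via a parent).
Parents of Lb: {Km, Rd}.
Enumerating:
  P1: Lb <- Km <- Nq -> Cm -> Tb
  P2: Lb <- Km -> Rd <- Bm <- Nq -> Cm -> Tb
  P3: Lb <- Km -> Rd <- Bm -> Da <- Nq -> Cm -> Tb
  P4: Lb <- Rd <- Bm <- Nq -> Cm -> Tb
  P5: Lb <- Rd <- Bm -> Da <- Nq -> Cm -> Tb
  P6: Lb <- Rd <- Km <- Nq -> Cm -> Tb
That exhausts the simple backdoor paths. Count: 6.

6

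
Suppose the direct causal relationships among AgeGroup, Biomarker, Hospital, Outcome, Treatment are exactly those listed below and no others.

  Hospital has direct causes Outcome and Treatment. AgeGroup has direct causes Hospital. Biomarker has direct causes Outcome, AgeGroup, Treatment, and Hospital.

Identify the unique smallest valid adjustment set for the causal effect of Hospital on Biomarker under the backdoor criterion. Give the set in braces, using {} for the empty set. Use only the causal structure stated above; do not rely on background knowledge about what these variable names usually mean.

{Outcome, Treatment}

Variables eligible for adjustment (non-descendants of Hospital, excluding Hospital and Biomarker): {Outcome, Treatment}.
Backdoor paths from Hospital to Biomarker:
  P1: Hospital <- Treatment -> Biomarker
  P2: Hospital <- Outcome -> Biomarker
The empty set is not sufficient: P1 (Hospital <- Treatment -> Biomarker) has no collider blocking it and no conditioned non-collider, so it is open.
Try {Outcome, Treatment}:
  P1: blocked at fork node Treatment ∈ conditioning set.
  P2: blocked at fork node Outcome ∈ conditioning set.
{Outcome, Treatment} contains no descendant of Hospital and blocks every backdoor path.
Every element of {Outcome, Treatment} is needed (dropping Outcome leaves P2 open; dropping Treatment leaves P1 open), so no proper subset is valid.
Among all size-2 subsets of the eligible variables, only {Outcome, Treatment} blocks every backdoor path, so it is the unique smallest valid adjustment set.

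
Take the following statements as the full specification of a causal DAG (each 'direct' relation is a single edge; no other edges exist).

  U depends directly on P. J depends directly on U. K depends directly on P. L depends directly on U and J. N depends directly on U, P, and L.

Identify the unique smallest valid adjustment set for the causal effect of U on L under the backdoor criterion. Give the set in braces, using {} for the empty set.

{}

Variables eligible for adjustment (non-descendants of U, excluding U and L): {K, P}.
Backdoor paths from U to L:
  P1: U <- P -> N <- L
Each backdoor path contains an unconditioned collider, so every path is already blocked with the empty conditioning set:
  P1: blocked at collider N (neither it nor any descendant is in the conditioning set).
The empty set is therefore the unique smallest valid set.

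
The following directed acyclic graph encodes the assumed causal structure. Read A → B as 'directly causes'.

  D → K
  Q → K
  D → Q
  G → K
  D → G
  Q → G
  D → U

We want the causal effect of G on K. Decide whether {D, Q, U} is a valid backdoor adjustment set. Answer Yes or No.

Backdoor paths from G to K (paths whose first edge points into G):
  P1: G <- D -> Q -> K
  P2: G <- D -> K
  P3: G <- Q <- D -> K
  P4: G <- Q -> K
Condition 1 (no descendant of G in the set): holds — descendants of G are {K}; none are in {D, Q, U}.
Condition 2 (every backdoor path blocked by {D, Q, U}):
  P1: blocked at fork node D ∈ conditioning set.
  P2: blocked at fork node D ∈ conditioning set.
  P3: blocked at chain node Q ∈ conditioning set.
  P4: blocked at fork node Q ∈ conditioning set.
{D, Q, U} satisfies the backdoor criterion.

Yes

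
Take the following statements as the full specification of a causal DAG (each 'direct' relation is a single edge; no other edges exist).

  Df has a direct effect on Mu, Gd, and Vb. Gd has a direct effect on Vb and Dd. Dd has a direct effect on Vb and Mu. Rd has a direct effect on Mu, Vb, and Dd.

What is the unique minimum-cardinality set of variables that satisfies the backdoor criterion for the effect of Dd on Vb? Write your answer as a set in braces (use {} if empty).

{Gd, Rd}

Variables eligible for adjustment (non-descendants of Dd, excluding Dd and Vb): {Df, Gd, Rd}.
Backdoor paths from Dd to Vb:
  P1: Dd <- Rd -> Mu <- Df -> Gd -> Vb
  P2: Dd <- Rd -> Mu <- Df -> Vb
  P3: Dd <- Rd -> Vb
  P4: Dd <- Gd <- Df -> Mu <- Rd -> Vb
  P5: Dd <- Gd <- Df -> Vb
  P6: Dd <- Gd -> Vb
The empty set is not sufficient: P3 (Dd <- Rd -> Vb) has no collider blocking it and no conditioned non-collider, so it is open.
Try {Gd, Rd}:
  P1: blocked at fork node Rd ∈ conditioning set.
  P2: blocked at fork node Rd ∈ conditioning set.
  P3: blocked at fork node Rd ∈ conditioning set.
  P4: blocked at chain node Gd ∈ conditioning set.
  P5: blocked at chain node Gd ∈ conditioning set.
  P6: blocked at fork node Gd ∈ conditioning set.
{Gd, Rd} contains no descendant of Dd and blocks every backdoor path.
Every element of {Gd, Rd} is needed (dropping Gd leaves P5 open; dropping Rd leaves P3 open), so no proper subset is valid.
Among all size-2 subsets of the eligible variables, only {Gd, Rd} blocks every backdoor path, so it is the unique smallest valid adjustment set.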